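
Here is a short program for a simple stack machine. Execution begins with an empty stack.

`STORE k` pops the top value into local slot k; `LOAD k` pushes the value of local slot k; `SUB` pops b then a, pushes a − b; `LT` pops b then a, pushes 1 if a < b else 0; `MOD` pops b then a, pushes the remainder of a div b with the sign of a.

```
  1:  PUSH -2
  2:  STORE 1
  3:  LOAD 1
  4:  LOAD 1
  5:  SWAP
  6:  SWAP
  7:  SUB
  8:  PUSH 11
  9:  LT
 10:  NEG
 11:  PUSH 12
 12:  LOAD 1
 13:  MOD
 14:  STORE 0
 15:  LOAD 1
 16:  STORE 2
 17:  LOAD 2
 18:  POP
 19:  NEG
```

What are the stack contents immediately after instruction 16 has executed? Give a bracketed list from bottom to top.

[-1]

PUSH -2  -2
STORE 1  (empty)
LOAD 1   -2
LOAD 1   -2 -2
SWAP     -2 -2
SWAP     -2 -2
SUB      0
PUSH 11  0 11
LT       1
NEG      -1
PUSH 12  -1 12
LOAD 1   -1 12 -2
MOD      -1 0
STORE 0  -1
LOAD 1   -1 -2
STORE 2  -1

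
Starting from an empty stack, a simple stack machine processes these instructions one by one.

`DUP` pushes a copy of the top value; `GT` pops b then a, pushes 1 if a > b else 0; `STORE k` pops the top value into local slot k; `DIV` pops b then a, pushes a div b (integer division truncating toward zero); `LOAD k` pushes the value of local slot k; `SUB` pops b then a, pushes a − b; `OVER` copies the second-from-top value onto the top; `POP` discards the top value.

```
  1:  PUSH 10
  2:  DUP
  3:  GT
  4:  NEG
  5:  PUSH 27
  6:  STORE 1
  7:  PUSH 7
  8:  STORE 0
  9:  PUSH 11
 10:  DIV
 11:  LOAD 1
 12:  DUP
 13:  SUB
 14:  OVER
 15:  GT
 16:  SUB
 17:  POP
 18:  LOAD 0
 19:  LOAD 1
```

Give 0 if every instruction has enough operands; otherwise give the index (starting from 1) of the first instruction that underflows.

0

PUSH 10 → [10]
DUP     → [10, 10]
GT      → [0]
NEG     → [0]
PUSH 27 → [0, 27]
STORE 1 → [0]
PUSH 7  → [0, 7]
STORE 0 → [0]
PUSH 11 → [0, 11]
DIV     → [0]
LOAD 1  → [0, 27]
DUP     → [0, 27, 27]
SUB     → [0, 0]
OVER    → [0, 0, 0]
GT      → [0, 0]
SUB     → [0]
POP     → []
LOAD 0  → [7]
LOAD 1  → [7, 27]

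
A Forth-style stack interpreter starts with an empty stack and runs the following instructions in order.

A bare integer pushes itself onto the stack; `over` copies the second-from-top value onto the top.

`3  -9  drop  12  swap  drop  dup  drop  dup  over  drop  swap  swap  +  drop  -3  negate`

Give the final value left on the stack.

3

3      : [3]
-9     : [3, -9]
drop   : [3]
12     : [3, 12]
swap   : [12, 3]
drop   : [12]
dup    : [12, 12]
drop   : [12]
dup    : [12, 12]
over   : [12, 12, 12]
drop   : [12, 12]
swap   : [12, 12]
swap   : [12, 12]
+      : [24]
drop   : []
-3     : [-3]
negate : [3]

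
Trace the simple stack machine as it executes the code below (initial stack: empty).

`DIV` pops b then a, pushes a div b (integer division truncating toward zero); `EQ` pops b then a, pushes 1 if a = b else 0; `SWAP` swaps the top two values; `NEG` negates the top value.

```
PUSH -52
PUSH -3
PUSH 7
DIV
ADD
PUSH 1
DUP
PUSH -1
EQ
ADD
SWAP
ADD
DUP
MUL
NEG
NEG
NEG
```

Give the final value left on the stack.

PUSH -52 : -52
PUSH -3  : -52 -3
PUSH 7   : -52 -3 7
DIV      : -52 0
ADD      : -52
PUSH 1   : -52 1
DUP      : -52 1 1
PUSH -1  : -52 1 1 -1
EQ       : -52 1 0
ADD      : -52 1
SWAP     : 1 -52
ADD      : -51
DUP      : -51 -51
MUL      : 2601
NEG      : -2601
NEG      : 2601
NEG      : -2601

-2601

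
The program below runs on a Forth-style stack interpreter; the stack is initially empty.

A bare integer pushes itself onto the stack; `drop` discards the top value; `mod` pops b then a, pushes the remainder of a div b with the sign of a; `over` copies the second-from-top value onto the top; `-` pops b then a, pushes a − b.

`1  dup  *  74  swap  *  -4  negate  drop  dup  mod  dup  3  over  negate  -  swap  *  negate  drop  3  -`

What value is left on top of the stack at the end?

1      -> 1
dup    -> 1 1
*      -> 1
74     -> 1 74
swap   -> 74 1
*      -> 74
-4     -> 74 -4
negate -> 74 4
drop   -> 74
dup    -> 74 74
mod    -> 0
dup    -> 0 0
3      -> 0 0 3
over   -> 0 0 3 0
negate -> 0 0 3 0
-      -> 0 0 3
swap   -> 0 3 0
*      -> 0 0
negate -> 0 0
drop   -> 0
3      -> 0 3
-      -> -3

-3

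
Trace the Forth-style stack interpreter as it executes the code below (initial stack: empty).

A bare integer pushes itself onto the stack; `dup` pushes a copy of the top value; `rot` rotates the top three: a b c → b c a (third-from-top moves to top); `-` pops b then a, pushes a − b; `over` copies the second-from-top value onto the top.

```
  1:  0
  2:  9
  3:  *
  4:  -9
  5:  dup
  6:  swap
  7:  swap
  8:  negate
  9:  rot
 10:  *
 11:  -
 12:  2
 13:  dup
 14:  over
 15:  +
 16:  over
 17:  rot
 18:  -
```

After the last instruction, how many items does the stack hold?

0      -> 0
9      -> 0 9
*      -> 0
-9     -> 0 -9
dup    -> 0 -9 -9
swap   -> 0 -9 -9
swap   -> 0 -9 -9
negate -> 0 -9 9
rot    -> -9 9 0
*      -> -9 0
-      -> -9
2      -> -9 2
dup    -> -9 2 2
over   -> -9 2 2 2
+      -> -9 2 4
over   -> -9 2 4 2
rot    -> -9 4 2 2
-      -> -9 4 0

3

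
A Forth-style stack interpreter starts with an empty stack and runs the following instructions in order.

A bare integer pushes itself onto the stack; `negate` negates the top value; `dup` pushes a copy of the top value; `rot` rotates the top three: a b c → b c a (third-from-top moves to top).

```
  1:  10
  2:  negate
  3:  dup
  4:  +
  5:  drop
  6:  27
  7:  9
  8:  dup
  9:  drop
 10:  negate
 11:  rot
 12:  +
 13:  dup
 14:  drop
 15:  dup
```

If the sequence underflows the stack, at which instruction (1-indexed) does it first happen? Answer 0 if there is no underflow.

10     -> 10
negate -> -10
dup    -> -10 -10
+      -> -20
drop   -> (empty)
27     -> 27
9      -> 27 9
dup    -> 27 9 9
drop   -> 27 9
negate -> 27 -9
rot  — needs 3 operands, stack has 2 → underflow

11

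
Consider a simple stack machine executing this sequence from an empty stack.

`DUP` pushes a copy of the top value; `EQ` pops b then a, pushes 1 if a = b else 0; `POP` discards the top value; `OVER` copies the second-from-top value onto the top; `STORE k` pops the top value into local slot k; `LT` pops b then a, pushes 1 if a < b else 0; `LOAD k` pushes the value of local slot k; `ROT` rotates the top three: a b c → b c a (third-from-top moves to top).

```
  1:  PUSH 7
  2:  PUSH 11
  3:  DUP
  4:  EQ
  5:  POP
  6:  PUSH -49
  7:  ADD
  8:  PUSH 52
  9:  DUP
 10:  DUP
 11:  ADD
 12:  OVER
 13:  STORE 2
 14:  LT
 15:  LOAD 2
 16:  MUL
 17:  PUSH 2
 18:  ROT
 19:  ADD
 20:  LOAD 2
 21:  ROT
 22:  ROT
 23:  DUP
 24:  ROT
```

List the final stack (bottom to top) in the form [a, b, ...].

PUSH 7   → 7
PUSH 11  → 7 11
DUP      → 7 11 11
EQ       → 7 1
POP      → 7
PUSH -49 → 7 -49
ADD      → -42
PUSH 52  → -42 52
DUP      → -42 52 52
DUP      → -42 52 52 52
ADD      → -42 52 104
OVER     → -42 52 104 52
STORE 2  → -42 52 104
LT       → -42 1
LOAD 2   → -42 1 52
MUL      → -42 52
PUSH 2   → -42 52 2
ROT      → 52 2 -42
ADD      → 52 -40
LOAD 2   → 52 -40 52
ROT      → -40 52 52
ROT      → 52 52 -40
DUP      → 52 52 -40 -40
ROT      → 52 -40 -40 52

[52, -40, -40, 52]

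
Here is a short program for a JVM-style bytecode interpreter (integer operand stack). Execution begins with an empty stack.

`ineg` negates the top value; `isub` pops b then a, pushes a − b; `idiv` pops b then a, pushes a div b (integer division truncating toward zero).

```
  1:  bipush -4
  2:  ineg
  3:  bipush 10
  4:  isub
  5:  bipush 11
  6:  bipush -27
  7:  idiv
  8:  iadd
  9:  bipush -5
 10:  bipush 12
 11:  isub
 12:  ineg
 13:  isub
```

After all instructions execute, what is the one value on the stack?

-23

bipush -4  : -4
ineg       : 4
bipush 10  : 4 10
isub       : -6
bipush 11  : -6 11
bipush -27 : -6 11 -27
idiv       : -6 0
iadd       : -6
bipush -5  : -6 -5
bipush 12  : -6 -5 12
isub       : -6 -17
ineg       : -6 17
isub       : -23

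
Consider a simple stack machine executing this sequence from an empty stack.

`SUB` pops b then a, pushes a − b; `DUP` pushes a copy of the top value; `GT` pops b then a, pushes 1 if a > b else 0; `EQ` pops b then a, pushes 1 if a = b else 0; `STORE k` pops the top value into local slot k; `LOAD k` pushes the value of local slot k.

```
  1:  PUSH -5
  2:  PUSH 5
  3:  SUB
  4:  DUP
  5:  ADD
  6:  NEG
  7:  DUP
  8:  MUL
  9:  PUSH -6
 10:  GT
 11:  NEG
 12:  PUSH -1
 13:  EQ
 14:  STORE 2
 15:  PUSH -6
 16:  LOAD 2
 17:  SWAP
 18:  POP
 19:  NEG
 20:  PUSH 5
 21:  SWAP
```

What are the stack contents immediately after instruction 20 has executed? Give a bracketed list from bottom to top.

PUSH -5 -> [-5]
PUSH 5  -> [-5, 5]
SUB     -> [-10]
DUP     -> [-10, -10]
ADD     -> [-20]
NEG     -> [20]
DUP     -> [20, 20]
MUL     -> [400]
PUSH -6 -> [400, -6]
GT      -> [1]
NEG     -> [-1]
PUSH -1 -> [-1, -1]
EQ      -> [1]
STORE 2 -> []
PUSH -6 -> [-6]
LOAD 2  -> [-6, 1]
SWAP    -> [1, -6]
POP     -> [1]
NEG     -> [-1]
PUSH 5  -> [-1, 5]

[-1, 5]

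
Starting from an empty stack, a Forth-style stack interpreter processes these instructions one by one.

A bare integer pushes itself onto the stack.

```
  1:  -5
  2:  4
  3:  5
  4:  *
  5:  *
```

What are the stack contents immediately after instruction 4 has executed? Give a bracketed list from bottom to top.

-5  -5
4   -5 4
5   -5 4 5
*   -5 20

[-5, 20]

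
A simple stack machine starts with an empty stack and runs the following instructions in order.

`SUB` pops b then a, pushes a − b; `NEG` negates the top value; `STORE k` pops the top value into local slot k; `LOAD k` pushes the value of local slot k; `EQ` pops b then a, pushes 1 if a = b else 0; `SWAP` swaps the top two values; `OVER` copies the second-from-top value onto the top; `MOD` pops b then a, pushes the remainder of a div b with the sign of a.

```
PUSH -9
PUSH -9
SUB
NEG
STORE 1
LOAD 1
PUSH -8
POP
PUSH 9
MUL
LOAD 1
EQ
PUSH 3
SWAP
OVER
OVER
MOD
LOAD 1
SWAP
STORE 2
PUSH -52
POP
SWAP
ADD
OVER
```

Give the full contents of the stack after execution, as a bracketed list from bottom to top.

PUSH -9  -> [-9]
PUSH -9  -> [-9, -9]
SUB      -> [0]
NEG      -> [0]
STORE 1  -> []
LOAD 1   -> [0]
PUSH -8  -> [0, -8]
POP      -> [0]
PUSH 9   -> [0, 9]
MUL      -> [0]
LOAD 1   -> [0, 0]
EQ       -> [1]
PUSH 3   -> [1, 3]
SWAP     -> [3, 1]
OVER     -> [3, 1, 3]
OVER     -> [3, 1, 3, 1]
MOD      -> [3, 1, 0]
LOAD 1   -> [3, 1, 0, 0]
SWAP     -> [3, 1, 0, 0]
STORE 2  -> [3, 1, 0]
PUSH -52 -> [3, 1, 0, -52]
POP      -> [3, 1, 0]
SWAP     -> [3, 0, 1]
ADD      -> [3, 1]
OVER     -> [3, 1, 3]

[3, 1, 3]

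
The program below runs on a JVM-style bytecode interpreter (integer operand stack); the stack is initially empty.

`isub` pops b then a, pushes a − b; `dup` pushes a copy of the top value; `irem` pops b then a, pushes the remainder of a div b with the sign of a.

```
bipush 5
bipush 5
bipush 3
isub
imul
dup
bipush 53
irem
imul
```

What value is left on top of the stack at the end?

100

bipush 5  : 5
bipush 5  : 5 5
bipush 3  : 5 5 3
isub      : 5 2
imul      : 10
dup       : 10 10
bipush 53 : 10 10 53
irem      : 10 10
imul      : 100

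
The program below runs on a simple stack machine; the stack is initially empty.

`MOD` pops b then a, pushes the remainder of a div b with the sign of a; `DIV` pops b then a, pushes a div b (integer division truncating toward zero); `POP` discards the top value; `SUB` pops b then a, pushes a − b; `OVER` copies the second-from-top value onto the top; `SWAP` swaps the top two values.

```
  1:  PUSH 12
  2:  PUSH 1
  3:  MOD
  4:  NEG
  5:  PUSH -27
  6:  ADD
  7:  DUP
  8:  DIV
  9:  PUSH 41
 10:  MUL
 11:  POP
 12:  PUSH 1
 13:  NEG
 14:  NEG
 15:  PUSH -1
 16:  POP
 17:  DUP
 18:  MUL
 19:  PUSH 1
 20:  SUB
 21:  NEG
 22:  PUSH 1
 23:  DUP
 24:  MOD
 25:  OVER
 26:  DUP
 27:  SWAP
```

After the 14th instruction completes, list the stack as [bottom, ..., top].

[1]

PUSH 12  : [12]
PUSH 1   : [12, 1]
MOD      : [0]
NEG      : [0]
PUSH -27 : [0, -27]
ADD      : [-27]
DUP      : [-27, -27]
DIV      : [1]
PUSH 41  : [1, 41]
MUL      : [41]
POP      : []
PUSH 1   : [1]
NEG      : [-1]
NEG      : [1]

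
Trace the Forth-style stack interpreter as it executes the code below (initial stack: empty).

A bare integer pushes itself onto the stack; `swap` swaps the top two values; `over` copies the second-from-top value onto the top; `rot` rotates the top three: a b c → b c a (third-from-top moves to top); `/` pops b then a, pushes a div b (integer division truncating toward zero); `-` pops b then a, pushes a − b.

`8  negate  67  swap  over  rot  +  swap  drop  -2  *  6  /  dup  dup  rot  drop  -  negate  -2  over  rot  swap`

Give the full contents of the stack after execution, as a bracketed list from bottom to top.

[-2, 0, 0]

8       8
negate  -8
67      -8 67
swap    67 -8
over    67 -8 67
rot     -8 67 67
+       -8 134
swap    134 -8
drop    134
-2      134 -2
*       -268
6       -268 6
/       -44
dup     -44 -44
dup     -44 -44 -44
rot     -44 -44 -44
drop    -44 -44
-       0
negate  0
-2      0 -2
over    0 -2 0
rot     -2 0 0
swap    -2 0 0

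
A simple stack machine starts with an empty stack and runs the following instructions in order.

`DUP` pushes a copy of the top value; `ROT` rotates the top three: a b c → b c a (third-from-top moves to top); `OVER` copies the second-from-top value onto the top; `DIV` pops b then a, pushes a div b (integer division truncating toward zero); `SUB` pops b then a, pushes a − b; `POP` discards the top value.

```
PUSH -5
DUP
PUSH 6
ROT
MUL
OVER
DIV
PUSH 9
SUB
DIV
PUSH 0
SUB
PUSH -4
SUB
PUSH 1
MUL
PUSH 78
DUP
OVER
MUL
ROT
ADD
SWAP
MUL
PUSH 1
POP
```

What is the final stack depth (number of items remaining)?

PUSH -5 : [-5]
DUP     : [-5, -5]
PUSH 6  : [-5, -5, 6]
ROT     : [-5, 6, -5]
MUL     : [-5, -30]
OVER    : [-5, -30, -5]
DIV     : [-5, 6]
PUSH 9  : [-5, 6, 9]
SUB     : [-5, -3]
DIV     : [1]
PUSH 0  : [1, 0]
SUB     : [1]
PUSH -4 : [1, -4]
SUB     : [5]
PUSH 1  : [5, 1]
MUL     : [5]
PUSH 78 : [5, 78]
DUP     : [5, 78, 78]
OVER    : [5, 78, 78, 78]
MUL     : [5, 78, 6084]
ROT     : [78, 6084, 5]
ADD     : [78, 6089]
SWAP    : [6089, 78]
MUL     : [474942]
PUSH 1  : [474942, 1]
POP     : [474942]

1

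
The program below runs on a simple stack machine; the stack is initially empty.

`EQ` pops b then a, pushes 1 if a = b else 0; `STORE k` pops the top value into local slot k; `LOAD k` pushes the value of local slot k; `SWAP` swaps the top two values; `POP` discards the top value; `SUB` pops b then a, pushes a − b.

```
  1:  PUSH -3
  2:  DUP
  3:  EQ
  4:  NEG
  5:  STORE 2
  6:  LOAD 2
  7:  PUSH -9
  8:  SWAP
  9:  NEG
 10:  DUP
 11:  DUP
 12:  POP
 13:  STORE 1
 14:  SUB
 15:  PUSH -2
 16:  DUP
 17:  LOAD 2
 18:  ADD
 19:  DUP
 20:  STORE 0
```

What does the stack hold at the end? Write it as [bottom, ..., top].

[-10, -2, -3]

PUSH -3  -3
DUP      -3 -3
EQ       1
NEG      -1
STORE 2  (empty)
LOAD 2   -1
PUSH -9  -1 -9
SWAP     -9 -1
NEG      -9 1
DUP      -9 1 1
DUP      -9 1 1 1
POP      -9 1 1
STORE 1  -9 1
SUB      -10
PUSH -2  -10 -2
DUP      -10 -2 -2
LOAD 2   -10 -2 -2 -1
ADD      -10 -2 -3
DUP      -10 -2 -3 -3
STORE 0  -10 -2 -3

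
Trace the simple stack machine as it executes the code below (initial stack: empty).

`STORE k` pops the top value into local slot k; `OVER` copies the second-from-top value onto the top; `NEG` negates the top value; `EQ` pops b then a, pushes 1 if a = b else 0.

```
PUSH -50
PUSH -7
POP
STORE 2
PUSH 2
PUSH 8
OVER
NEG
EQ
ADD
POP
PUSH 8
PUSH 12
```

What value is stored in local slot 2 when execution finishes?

-50

PUSH -50  -50
PUSH -7   -50 -7
POP       -50
STORE 2   (empty)
PUSH 2    2
PUSH 8    2 8
OVER      2 8 2
NEG       2 8 -2
EQ        2 0
ADD       2
POP       (empty)
PUSH 8    8
PUSH 12   8 12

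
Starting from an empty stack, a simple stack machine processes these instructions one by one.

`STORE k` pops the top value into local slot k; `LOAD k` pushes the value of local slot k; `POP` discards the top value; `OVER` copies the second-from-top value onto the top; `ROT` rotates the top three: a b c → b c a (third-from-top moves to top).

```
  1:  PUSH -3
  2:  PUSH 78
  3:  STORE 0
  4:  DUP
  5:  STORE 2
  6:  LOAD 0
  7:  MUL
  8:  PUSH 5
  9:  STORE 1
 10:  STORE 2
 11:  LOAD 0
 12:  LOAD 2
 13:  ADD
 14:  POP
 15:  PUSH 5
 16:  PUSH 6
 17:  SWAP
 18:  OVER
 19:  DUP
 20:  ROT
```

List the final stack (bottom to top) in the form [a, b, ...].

PUSH -3 -> -3
PUSH 78 -> -3 78
STORE 0 -> -3
DUP     -> -3 -3
STORE 2 -> -3
LOAD 0  -> -3 78
MUL     -> -234
PUSH 5  -> -234 5
STORE 1 -> -234
STORE 2 -> (empty)
LOAD 0  -> 78
LOAD 2  -> 78 -234
ADD     -> -156
POP     -> (empty)
PUSH 5  -> 5
PUSH 6  -> 5 6
SWAP    -> 6 5
OVER    -> 6 5 6
DUP     -> 6 5 6 6
ROT     -> 6 6 6 5

[6, 6, 6, 5]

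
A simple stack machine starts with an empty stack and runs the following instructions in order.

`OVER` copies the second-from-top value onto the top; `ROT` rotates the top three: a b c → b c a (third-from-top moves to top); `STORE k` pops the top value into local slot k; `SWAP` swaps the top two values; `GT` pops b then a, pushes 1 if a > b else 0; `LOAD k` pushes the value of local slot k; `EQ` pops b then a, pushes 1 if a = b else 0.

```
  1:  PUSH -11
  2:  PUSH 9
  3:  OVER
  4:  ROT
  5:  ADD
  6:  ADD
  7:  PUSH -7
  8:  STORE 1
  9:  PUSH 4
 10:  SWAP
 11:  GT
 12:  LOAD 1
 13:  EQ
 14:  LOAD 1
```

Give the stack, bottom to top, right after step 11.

[1]

PUSH -11 → -11
PUSH 9   → -11 9
OVER     → -11 9 -11
ROT      → 9 -11 -11
ADD      → 9 -22
ADD      → -13
PUSH -7  → -13 -7
STORE 1  → -13
PUSH 4   → -13 4
SWAP     → 4 -13
GT       → 1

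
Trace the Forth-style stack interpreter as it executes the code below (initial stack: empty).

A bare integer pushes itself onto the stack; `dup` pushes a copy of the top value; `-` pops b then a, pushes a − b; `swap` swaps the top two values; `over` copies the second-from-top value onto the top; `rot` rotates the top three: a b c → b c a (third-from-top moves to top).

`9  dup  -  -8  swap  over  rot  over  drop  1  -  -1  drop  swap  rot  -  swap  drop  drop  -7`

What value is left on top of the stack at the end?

-7

9     [9]
dup   [9, 9]
-     [0]
-8    [0, -8]
swap  [-8, 0]
over  [-8, 0, -8]
rot   [0, -8, -8]
over  [0, -8, -8, -8]
drop  [0, -8, -8]
1     [0, -8, -8, 1]
-     [0, -8, -9]
-1    [0, -8, -9, -1]
drop  [0, -8, -9]
swap  [0, -9, -8]
rot   [-9, -8, 0]
-     [-9, -8]
swap  [-8, -9]
drop  [-8]
drop  []
-7    [-7]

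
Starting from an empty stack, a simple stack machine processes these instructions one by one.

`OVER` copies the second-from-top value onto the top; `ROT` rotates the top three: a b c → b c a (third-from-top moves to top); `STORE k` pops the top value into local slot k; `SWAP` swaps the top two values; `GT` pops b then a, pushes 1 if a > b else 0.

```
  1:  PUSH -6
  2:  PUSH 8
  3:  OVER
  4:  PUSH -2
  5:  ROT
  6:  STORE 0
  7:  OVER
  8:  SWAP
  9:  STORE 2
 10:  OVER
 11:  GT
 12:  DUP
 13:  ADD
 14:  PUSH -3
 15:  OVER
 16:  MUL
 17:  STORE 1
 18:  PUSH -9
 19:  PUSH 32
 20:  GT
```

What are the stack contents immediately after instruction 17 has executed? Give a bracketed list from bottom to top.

[-6, -6, 0]

PUSH -6 : [-6]
PUSH 8  : [-6, 8]
OVER    : [-6, 8, -6]
PUSH -2 : [-6, 8, -6, -2]
ROT     : [-6, -6, -2, 8]
STORE 0 : [-6, -6, -2]
OVER    : [-6, -6, -2, -6]
SWAP    : [-6, -6, -6, -2]
STORE 2 : [-6, -6, -6]
OVER    : [-6, -6, -6, -6]
GT      : [-6, -6, 0]
DUP     : [-6, -6, 0, 0]
ADD     : [-6, -6, 0]
PUSH -3 : [-6, -6, 0, -3]
OVER    : [-6, -6, 0, -3, 0]
MUL     : [-6, -6, 0, 0]
STORE 1 : [-6, -6, 0]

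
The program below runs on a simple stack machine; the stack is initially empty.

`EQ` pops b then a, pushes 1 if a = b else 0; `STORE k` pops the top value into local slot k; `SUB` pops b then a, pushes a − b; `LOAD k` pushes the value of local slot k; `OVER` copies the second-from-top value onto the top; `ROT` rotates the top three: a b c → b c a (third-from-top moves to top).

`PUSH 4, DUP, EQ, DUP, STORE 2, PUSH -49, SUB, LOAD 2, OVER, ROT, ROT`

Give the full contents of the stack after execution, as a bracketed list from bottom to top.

PUSH 4   : [4]
DUP      : [4, 4]
EQ       : [1]
DUP      : [1, 1]
STORE 2  : [1]
PUSH -49 : [1, -49]
SUB      : [50]
LOAD 2   : [50, 1]
OVER     : [50, 1, 50]
ROT      : [1, 50, 50]
ROT      : [50, 50, 1]

[50, 50, 1]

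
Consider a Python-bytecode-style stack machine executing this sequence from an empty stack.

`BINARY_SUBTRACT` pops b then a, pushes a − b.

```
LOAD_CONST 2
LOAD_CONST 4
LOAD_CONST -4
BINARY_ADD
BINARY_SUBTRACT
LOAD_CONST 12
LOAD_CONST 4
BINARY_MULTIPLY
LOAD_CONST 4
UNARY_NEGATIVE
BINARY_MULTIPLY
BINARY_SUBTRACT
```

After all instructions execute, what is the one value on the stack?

LOAD_CONST 2    → 2
LOAD_CONST 4    → 2 4
LOAD_CONST -4   → 2 4 -4
BINARY_ADD      → 2 0
BINARY_SUBTRACT → 2
LOAD_CONST 12   → 2 12
LOAD_CONST 4    → 2 12 4
BINARY_MULTIPLY → 2 48
LOAD_CONST 4    → 2 48 4
UNARY_NEGATIVE  → 2 48 -4
BINARY_MULTIPLY → 2 -192
BINARY_SUBTRACT → 194

194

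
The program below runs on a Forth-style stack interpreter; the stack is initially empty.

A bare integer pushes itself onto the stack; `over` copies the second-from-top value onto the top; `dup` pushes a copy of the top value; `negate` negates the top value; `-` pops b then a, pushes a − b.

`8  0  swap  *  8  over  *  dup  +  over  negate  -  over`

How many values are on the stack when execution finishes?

8      → 8
0      → 8 0
swap   → 0 8
*      → 0
8      → 0 8
over   → 0 8 0
*      → 0 0
dup    → 0 0 0
+      → 0 0
over   → 0 0 0
negate → 0 0 0
-      → 0 0
over   → 0 0 0

3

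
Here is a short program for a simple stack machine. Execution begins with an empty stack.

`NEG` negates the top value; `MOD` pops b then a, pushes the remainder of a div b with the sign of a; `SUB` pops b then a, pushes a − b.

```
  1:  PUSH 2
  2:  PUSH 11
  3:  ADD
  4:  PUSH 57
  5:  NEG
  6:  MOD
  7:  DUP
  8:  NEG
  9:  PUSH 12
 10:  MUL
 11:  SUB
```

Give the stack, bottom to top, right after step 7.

[13, 13]

PUSH 2  → 2
PUSH 11 → 2 11
ADD     → 13
PUSH 57 → 13 57
NEG     → 13 -57
MOD     → 13
DUP     → 13 13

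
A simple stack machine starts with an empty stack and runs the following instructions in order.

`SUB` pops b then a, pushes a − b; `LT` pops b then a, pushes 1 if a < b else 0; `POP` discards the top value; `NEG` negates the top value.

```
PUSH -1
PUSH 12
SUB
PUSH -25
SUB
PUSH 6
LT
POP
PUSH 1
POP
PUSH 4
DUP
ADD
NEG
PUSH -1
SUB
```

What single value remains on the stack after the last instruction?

PUSH -1  : -1
PUSH 12  : -1 12
SUB      : -13
PUSH -25 : -13 -25
SUB      : 12
PUSH 6   : 12 6
LT       : 0
POP      : (empty)
PUSH 1   : 1
POP      : (empty)
PUSH 4   : 4
DUP      : 4 4
ADD      : 8
NEG      : -8
PUSH -1  : -8 -1
SUB      : -7

-7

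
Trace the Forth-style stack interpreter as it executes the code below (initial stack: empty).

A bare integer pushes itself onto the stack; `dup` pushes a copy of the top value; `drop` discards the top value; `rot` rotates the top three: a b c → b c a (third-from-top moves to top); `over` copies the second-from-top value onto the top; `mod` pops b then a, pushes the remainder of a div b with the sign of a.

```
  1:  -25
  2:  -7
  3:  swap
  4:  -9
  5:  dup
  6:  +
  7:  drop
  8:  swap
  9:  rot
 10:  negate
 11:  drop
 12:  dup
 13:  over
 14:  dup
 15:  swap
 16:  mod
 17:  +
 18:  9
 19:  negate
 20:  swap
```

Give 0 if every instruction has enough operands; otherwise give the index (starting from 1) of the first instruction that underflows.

-25  : -25
-7   : -25 -7
swap : -7 -25
-9   : -7 -25 -9
dup  : -7 -25 -9 -9
+    : -7 -25 -18
drop : -7 -25
swap : -25 -7
rot  — needs 3 operands, stack has 2 → underflow

9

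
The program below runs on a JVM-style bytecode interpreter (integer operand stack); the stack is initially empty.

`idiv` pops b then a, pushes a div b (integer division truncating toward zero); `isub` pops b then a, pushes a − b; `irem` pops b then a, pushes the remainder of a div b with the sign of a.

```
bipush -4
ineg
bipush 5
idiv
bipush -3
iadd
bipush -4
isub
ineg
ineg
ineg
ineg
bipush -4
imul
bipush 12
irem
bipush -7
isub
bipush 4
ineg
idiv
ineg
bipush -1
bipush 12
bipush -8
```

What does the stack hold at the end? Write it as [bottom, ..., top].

bipush -4  [-4]
ineg       [4]
bipush 5   [4, 5]
idiv       [0]
bipush -3  [0, -3]
iadd       [-3]
bipush -4  [-3, -4]
isub       [1]
ineg       [-1]
ineg       [1]
ineg       [-1]
ineg       [1]
bipush -4  [1, -4]
imul       [-4]
bipush 12  [-4, 12]
irem       [-4]
bipush -7  [-4, -7]
isub       [3]
bipush 4   [3, 4]
ineg       [3, -4]
idiv       [0]
ineg       [0]
bipush -1  [0, -1]
bipush 12  [0, -1, 12]
bipush -8  [0, -1, 12, -8]

[0, -1, 12, -8]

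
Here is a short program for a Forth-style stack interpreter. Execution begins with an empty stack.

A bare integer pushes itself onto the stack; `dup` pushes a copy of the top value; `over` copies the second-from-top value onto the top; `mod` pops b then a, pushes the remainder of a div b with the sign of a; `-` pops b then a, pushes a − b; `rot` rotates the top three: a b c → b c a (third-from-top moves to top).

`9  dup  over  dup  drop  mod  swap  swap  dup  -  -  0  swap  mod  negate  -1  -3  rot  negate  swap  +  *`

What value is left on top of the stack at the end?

9      : 9
dup    : 9 9
over   : 9 9 9
dup    : 9 9 9 9
drop   : 9 9 9
mod    : 9 0
swap   : 0 9
swap   : 9 0
dup    : 9 0 0
-      : 9 0
-      : 9
0      : 9 0
swap   : 0 9
mod    : 0
negate : 0
-1     : 0 -1
-3     : 0 -1 -3
rot    : -1 -3 0
negate : -1 -3 0
swap   : -1 0 -3
+      : -1 -3
*      : 3

3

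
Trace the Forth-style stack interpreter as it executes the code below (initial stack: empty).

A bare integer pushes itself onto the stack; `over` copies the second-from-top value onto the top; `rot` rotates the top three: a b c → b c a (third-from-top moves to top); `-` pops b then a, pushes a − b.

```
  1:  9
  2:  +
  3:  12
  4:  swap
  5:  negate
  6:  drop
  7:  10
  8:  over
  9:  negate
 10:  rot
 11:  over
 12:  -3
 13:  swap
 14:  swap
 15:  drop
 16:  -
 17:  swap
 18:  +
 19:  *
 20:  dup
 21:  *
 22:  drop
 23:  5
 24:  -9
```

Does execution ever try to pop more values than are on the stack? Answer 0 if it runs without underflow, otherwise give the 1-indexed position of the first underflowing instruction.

9  9
+  — needs 2 operands, stack has 1 → underflow

2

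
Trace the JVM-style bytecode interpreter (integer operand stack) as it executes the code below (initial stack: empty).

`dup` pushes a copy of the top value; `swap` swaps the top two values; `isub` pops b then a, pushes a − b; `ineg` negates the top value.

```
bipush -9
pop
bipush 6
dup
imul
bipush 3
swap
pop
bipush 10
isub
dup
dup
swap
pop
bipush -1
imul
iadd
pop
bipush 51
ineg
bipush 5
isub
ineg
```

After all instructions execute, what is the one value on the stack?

56

bipush -9 -> -9
pop       -> (empty)
bipush 6  -> 6
dup       -> 6 6
imul      -> 36
bipush 3  -> 36 3
swap      -> 3 36
pop       -> 3
bipush 10 -> 3 10
isub      -> -7
dup       -> -7 -7
dup       -> -7 -7 -7
swap      -> -7 -7 -7
pop       -> -7 -7
bipush -1 -> -7 -7 -1
imul      -> -7 7
iadd      -> 0
pop       -> (empty)
bipush 51 -> 51
ineg      -> -51
bipush 5  -> -51 5
isub      -> -56
ineg      -> 56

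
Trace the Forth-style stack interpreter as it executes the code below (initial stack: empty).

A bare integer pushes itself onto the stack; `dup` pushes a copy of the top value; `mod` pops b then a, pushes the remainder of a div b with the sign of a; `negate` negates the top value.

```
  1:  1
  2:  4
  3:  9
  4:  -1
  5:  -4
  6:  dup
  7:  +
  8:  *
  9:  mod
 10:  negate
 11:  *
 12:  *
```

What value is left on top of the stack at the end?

1      -> [1]
4      -> [1, 4]
9      -> [1, 4, 9]
-1     -> [1, 4, 9, -1]
-4     -> [1, 4, 9, -1, -4]
dup    -> [1, 4, 9, -1, -4, -4]
+      -> [1, 4, 9, -1, -8]
*      -> [1, 4, 9, 8]
mod    -> [1, 4, 1]
negate -> [1, 4, -1]
*      -> [1, -4]
*      -> [-4]

-4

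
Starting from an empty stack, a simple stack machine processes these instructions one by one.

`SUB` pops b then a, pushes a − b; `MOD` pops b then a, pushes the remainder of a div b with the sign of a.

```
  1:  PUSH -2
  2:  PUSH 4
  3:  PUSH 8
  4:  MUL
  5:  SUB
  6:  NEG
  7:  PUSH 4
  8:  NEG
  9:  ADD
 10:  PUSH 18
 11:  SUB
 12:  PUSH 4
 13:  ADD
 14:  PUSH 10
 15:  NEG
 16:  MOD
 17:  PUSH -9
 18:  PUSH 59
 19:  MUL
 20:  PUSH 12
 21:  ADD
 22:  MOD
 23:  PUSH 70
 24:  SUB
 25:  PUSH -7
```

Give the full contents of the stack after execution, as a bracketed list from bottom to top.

[-64, -7]

PUSH -2 -> [-2]
PUSH 4  -> [-2, 4]
PUSH 8  -> [-2, 4, 8]
MUL     -> [-2, 32]
SUB     -> [-34]
NEG     -> [34]
PUSH 4  -> [34, 4]
NEG     -> [34, -4]
ADD     -> [30]
PUSH 18 -> [30, 18]
SUB     -> [12]
PUSH 4  -> [12, 4]
ADD     -> [16]
PUSH 10 -> [16, 10]
NEG     -> [16, -10]
MOD     -> [6]
PUSH -9 -> [6, -9]
PUSH 59 -> [6, -9, 59]
MUL     -> [6, -531]
PUSH 12 -> [6, -531, 12]
ADD     -> [6, -519]
MOD     -> [6]
PUSH 70 -> [6, 70]
SUB     -> [-64]
PUSH -7 -> [-64, -7]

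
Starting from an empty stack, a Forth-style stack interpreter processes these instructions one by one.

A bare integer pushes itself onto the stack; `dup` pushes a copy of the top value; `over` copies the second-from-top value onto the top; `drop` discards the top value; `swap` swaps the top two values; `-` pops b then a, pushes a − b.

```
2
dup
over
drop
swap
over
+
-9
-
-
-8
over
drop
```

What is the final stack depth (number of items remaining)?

2

2     2
dup   2 2
over  2 2 2
drop  2 2
swap  2 2
over  2 2 2
+     2 4
-9    2 4 -9
-     2 13
-     -11
-8    -11 -8
over  -11 -8 -11
drop  -11 -8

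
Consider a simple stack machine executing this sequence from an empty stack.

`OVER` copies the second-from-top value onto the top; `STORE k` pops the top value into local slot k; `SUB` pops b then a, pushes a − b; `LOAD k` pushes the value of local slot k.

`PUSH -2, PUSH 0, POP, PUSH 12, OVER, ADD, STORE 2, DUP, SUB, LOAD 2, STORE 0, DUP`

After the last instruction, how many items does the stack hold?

2

PUSH -2 : -2
PUSH 0  : -2 0
POP     : -2
PUSH 12 : -2 12
OVER    : -2 12 -2
ADD     : -2 10
STORE 2 : -2
DUP     : -2 -2
SUB     : 0
LOAD 2  : 0 10
STORE 0 : 0
DUP     : 0 0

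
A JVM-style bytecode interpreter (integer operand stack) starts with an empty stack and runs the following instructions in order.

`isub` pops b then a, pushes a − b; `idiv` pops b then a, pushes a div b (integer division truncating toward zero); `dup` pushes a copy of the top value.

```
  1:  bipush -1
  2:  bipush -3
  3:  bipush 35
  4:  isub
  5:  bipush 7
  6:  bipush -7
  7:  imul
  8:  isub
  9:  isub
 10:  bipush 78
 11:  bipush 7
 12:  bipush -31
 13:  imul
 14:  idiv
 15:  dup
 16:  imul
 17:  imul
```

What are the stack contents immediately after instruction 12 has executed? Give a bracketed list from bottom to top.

[-12, 78, 7, -31]

bipush -1   -1
bipush -3   -1 -3
bipush 35   -1 -3 35
isub        -1 -38
bipush 7    -1 -38 7
bipush -7   -1 -38 7 -7
imul        -1 -38 -49
isub        -1 11
isub        -12
bipush 78   -12 78
bipush 7    -12 78 7
bipush -31  -12 78 7 -31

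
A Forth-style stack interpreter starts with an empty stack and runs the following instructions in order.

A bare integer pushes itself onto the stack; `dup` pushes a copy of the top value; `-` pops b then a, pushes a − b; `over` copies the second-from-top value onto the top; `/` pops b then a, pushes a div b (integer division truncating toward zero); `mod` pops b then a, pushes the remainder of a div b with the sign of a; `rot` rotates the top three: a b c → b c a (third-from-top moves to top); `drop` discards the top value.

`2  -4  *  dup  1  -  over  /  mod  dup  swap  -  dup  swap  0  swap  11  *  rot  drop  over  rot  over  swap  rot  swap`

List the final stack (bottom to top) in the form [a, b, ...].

2    → 2
-4   → 2 -4
*    → -8
dup  → -8 -8
1    → -8 -8 1
-    → -8 -9
over → -8 -9 -8
/    → -8 1
mod  → 0
dup  → 0 0
swap → 0 0
-    → 0
dup  → 0 0
swap → 0 0
0    → 0 0 0
swap → 0 0 0
11   → 0 0 0 11
*    → 0 0 0
rot  → 0 0 0
drop → 0 0
over → 0 0 0
rot  → 0 0 0
over → 0 0 0 0
swap → 0 0 0 0
rot  → 0 0 0 0
swap → 0 0 0 0

[0, 0, 0, 0]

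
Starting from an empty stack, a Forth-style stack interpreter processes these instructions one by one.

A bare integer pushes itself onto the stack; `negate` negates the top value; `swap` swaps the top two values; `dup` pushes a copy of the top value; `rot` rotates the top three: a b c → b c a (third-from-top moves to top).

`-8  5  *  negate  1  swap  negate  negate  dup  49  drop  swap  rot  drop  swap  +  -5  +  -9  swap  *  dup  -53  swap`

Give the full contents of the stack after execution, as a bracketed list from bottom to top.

-8     → -8
5      → -8 5
*      → -40
negate → 40
1      → 40 1
swap   → 1 40
negate → 1 -40
negate → 1 40
dup    → 1 40 40
49     → 1 40 40 49
drop   → 1 40 40
swap   → 1 40 40
rot    → 40 40 1
drop   → 40 40
swap   → 40 40
+      → 80
-5     → 80 -5
+      → 75
-9     → 75 -9
swap   → -9 75
*      → -675
dup    → -675 -675
-53    → -675 -675 -53
swap   → -675 -53 -675

[-675, -53, -675]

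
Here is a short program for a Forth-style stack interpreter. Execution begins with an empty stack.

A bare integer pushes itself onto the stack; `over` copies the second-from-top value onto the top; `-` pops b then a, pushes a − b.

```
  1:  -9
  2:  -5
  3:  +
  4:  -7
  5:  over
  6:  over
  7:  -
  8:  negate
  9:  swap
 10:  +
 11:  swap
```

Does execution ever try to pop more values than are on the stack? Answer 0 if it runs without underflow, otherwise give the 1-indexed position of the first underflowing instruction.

-9     -> -9
-5     -> -9 -5
+      -> -14
-7     -> -14 -7
over   -> -14 -7 -14
over   -> -14 -7 -14 -7
-      -> -14 -7 -7
negate -> -14 -7 7
swap   -> -14 7 -7
+      -> -14 0
swap   -> 0 -14

0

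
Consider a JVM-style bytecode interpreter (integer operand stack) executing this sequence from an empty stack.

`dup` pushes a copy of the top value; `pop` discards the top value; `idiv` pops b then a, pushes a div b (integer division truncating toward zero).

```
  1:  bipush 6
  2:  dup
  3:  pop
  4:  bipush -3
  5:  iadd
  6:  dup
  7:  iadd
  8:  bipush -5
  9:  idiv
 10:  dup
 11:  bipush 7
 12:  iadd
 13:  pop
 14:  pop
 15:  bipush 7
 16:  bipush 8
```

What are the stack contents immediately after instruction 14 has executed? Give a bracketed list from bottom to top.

[]

bipush 6  : [6]
dup       : [6, 6]
pop       : [6]
bipush -3 : [6, -3]
iadd      : [3]
dup       : [3, 3]
iadd      : [6]
bipush -5 : [6, -5]
idiv      : [-1]
dup       : [-1, -1]
bipush 7  : [-1, -1, 7]
iadd      : [-1, 6]
pop       : [-1]
pop       : []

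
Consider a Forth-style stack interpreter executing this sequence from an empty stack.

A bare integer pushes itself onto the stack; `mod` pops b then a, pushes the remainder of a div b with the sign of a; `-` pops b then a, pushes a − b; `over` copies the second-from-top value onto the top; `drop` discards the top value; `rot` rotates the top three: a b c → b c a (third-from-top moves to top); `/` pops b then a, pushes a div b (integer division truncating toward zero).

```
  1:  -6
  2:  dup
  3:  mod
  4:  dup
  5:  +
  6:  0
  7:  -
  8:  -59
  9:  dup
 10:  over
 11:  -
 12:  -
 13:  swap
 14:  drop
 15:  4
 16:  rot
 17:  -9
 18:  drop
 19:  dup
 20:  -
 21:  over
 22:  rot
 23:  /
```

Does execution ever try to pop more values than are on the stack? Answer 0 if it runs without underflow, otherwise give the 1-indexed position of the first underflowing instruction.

-6   → [-6]
dup  → [-6, -6]
mod  → [0]
dup  → [0, 0]
+    → [0]
0    → [0, 0]
-    → [0]
-59  → [0, -59]
dup  → [0, -59, -59]
over → [0, -59, -59, -59]
-    → [0, -59, 0]
-    → [0, -59]
swap → [-59, 0]
drop → [-59]
4    → [-59, 4]
rot  — needs 3 operands, stack has 2 → underflow

16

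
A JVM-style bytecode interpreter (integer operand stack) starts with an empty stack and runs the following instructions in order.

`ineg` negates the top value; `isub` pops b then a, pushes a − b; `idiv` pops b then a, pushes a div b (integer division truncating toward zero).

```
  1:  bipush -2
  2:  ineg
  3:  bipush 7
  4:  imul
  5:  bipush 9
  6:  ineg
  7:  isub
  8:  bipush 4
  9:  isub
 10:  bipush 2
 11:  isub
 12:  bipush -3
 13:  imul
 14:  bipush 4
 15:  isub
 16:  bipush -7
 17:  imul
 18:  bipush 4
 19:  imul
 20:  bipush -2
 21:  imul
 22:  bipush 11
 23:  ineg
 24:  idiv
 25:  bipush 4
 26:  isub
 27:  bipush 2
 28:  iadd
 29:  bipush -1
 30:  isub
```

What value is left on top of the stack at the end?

bipush -2 → -2
ineg      → 2
bipush 7  → 2 7
imul      → 14
bipush 9  → 14 9
ineg      → 14 -9
isub      → 23
bipush 4  → 23 4
isub      → 19
bipush 2  → 19 2
isub      → 17
bipush -3 → 17 -3
imul      → -51
bipush 4  → -51 4
isub      → -55
bipush -7 → -55 -7
imul      → 385
bipush 4  → 385 4
imul      → 1540
bipush -2 → 1540 -2
imul      → -3080
bipush 11 → -3080 11
ineg      → -3080 -11
idiv      → 280
bipush 4  → 280 4
isub      → 276
bipush 2  → 276 2
iadd      → 278
bipush -1 → 278 -1
isub      → 279

279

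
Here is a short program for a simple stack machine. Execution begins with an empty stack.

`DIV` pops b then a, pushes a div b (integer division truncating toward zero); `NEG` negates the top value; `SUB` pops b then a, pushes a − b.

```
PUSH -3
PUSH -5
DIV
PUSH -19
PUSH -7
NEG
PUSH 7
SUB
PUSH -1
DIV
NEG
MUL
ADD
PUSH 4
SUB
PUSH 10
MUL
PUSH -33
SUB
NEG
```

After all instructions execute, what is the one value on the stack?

PUSH -3  : [-3]
PUSH -5  : [-3, -5]
DIV      : [0]
PUSH -19 : [0, -19]
PUSH -7  : [0, -19, -7]
NEG      : [0, -19, 7]
PUSH 7   : [0, -19, 7, 7]
SUB      : [0, -19, 0]
PUSH -1  : [0, -19, 0, -1]
DIV      : [0, -19, 0]
NEG      : [0, -19, 0]
MUL      : [0, 0]
ADD      : [0]
PUSH 4   : [0, 4]
SUB      : [-4]
PUSH 10  : [-4, 10]
MUL      : [-40]
PUSH -33 : [-40, -33]
SUB      : [-7]
NEG      : [7]

7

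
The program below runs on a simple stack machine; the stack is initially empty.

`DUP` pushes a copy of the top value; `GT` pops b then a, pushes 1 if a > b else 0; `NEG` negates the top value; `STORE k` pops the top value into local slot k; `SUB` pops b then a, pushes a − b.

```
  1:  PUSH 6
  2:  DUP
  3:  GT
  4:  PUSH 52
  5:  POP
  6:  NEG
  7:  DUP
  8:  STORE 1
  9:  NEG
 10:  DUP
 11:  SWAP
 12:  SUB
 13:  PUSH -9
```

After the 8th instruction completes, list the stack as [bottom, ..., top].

[0]

PUSH 6   [6]
DUP      [6, 6]
GT       [0]
PUSH 52  [0, 52]
POP      [0]
NEG      [0]
DUP      [0, 0]
STORE 1  [0]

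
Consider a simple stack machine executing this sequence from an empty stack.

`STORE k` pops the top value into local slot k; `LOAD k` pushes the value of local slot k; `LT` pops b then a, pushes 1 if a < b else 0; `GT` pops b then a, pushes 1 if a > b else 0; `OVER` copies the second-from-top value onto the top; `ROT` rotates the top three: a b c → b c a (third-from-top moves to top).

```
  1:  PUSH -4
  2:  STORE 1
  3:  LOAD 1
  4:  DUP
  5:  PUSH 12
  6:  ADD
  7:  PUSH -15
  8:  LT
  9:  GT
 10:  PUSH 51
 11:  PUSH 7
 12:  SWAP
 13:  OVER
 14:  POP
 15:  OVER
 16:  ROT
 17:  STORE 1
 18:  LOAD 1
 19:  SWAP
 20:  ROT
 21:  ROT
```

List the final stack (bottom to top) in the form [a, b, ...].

[0, 7, 51, 7]

PUSH -4  → -4
STORE 1  → (empty)
LOAD 1   → -4
DUP      → -4 -4
PUSH 12  → -4 -4 12
ADD      → -4 8
PUSH -15 → -4 8 -15
LT       → -4 0
GT       → 0
PUSH 51  → 0 51
PUSH 7   → 0 51 7
SWAP     → 0 7 51
OVER     → 0 7 51 7
POP      → 0 7 51
OVER     → 0 7 51 7
ROT      → 0 51 7 7
STORE 1  → 0 51 7
LOAD 1   → 0 51 7 7
SWAP     → 0 51 7 7
ROT      → 0 7 7 51
ROT      → 0 7 51 7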